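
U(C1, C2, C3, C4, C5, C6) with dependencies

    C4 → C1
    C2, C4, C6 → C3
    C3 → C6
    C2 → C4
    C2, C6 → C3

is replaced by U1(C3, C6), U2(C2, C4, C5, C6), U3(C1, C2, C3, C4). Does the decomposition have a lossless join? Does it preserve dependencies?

lossless but not dependency-preserving

Lossless test (chase): Rows 2 and 3 agree on C4; apply C4→C1 and equate their C1 entries. Rows 1 and 3 agree on C3; apply C3→C6 and equate their C6 entries. Rows 2 and 3 agree on C2, C6; apply C2, C6→C3 and equate their C3 entries. Row 2 is now all distinguished symbols — the join is lossless.
Dependency preservation: the restricted closure of {C2, C4, C6} across the fragments never reaches {C3}, so C2, C4, C6 → C3 cannot be enforced without a join — not preserved.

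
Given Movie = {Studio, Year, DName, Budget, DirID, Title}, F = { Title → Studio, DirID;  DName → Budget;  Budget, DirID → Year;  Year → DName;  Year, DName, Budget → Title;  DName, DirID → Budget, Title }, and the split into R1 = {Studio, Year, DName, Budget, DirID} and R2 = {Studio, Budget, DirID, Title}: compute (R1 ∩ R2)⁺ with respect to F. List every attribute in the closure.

Studio, Year, DName, Budget, DirID, Title

R1 ∩ R2 = {Studio, Budget, DirID}.
Budget, DirID → Year applies, adding Year
Year → DName applies, adding DName
Year, DName, Budget → Title applies, adding Title
Closure: {Studio, Year, DName, Budget, DirID, Title}.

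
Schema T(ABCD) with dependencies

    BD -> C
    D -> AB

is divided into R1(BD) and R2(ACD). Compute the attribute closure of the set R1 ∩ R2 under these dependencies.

ABCD

R1 ∩ R2 = {D}.
D → AB applies, adding AB
BD → C applies, adding C
Closure: {ABCD}.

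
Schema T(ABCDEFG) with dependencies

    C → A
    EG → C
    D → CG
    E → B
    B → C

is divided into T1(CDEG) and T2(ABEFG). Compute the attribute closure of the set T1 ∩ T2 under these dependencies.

T1 ∩ T2 = {EG}.
EG → C applies, adding C
E → B applies, adding B
C → A applies, adding A
Closure: {ABCEG}.

ABCEG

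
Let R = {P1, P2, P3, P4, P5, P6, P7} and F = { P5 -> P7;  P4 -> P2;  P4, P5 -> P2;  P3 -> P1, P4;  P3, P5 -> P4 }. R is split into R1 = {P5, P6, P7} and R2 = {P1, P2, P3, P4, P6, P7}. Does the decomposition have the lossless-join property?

No

Common attributes: R1 ∩ R2 = {P6, P7}.
No dependency enlarges {P6, P7}, so (P6, P7)⁺ = {P6, P7}.
The closure contains neither all of R1 = {P5, P6, P7} nor all of R2 = {P1, P2, P3, P4, P6, P7}, so the common attributes are not a superkey of either fragment. The join is lossy.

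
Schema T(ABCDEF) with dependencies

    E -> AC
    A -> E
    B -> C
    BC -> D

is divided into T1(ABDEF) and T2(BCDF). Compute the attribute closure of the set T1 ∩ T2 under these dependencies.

BCDF

T1 ∩ T2 = {BDF}.
B → C applies, adding C
Closure: {BCDF}.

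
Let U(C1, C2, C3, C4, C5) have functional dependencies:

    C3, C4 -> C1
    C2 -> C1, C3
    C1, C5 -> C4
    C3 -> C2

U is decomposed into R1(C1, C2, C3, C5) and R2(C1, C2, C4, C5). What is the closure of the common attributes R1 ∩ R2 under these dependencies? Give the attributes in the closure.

R1 ∩ R2 = {C1, C2, C5}.
C2 → C1, C3 applies, adding C3
C1, C5 → C4 applies, adding C4
Closure: {C1, C2, C3, C4, C5}.

C1, C2, C3, C4, C5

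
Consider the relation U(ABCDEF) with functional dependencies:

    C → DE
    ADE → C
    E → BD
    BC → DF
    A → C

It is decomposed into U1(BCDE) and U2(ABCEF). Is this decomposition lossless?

Common attributes: U1 ∩ U2 = {BCE}.
Closure of {BCE}: C → DE applies, adding D; BC → DF applies, adding F. So (BCE)⁺ = {BCDEF}.
This closure contains every attribute of U1, so U1 ∩ U2 → U1. The join is lossless.

Yes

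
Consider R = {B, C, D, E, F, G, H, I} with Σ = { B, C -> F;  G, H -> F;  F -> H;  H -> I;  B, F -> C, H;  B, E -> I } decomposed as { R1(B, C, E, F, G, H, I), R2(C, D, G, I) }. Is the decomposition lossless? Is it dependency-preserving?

lossy but dependency-preserving

Lossless test: (C, G, I)⁺ = {C, G, I}, which is a superkey of neither fragment — lossy.
Dependency preservation: every FD's attributes lie within a single fragment, so each can be enforced locally — preserved.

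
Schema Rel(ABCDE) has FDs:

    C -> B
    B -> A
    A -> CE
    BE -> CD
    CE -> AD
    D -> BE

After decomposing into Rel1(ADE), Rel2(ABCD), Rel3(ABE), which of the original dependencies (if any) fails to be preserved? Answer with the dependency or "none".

C → B lies within Rel2.
B → A lies within Rel2.
A → CE: restricted closure across fragments reaches CE.
BE → CD: restricted closure across fragments reaches CD.
CE → AD: restricted closure across fragments reaches AD.
D → BE: restricted closure across fragments reaches BE.
Every dependency is enforceable on the fragments, so the decomposition is dependency-preserving.

none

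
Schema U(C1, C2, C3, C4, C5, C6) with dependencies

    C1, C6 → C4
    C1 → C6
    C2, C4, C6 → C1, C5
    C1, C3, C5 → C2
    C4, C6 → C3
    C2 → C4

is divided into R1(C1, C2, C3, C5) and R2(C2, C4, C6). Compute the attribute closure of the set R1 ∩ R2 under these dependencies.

C2, C4

R1 ∩ R2 = {C2}.
C2 → C4 applies, adding C4
Closure: {C2, C4}.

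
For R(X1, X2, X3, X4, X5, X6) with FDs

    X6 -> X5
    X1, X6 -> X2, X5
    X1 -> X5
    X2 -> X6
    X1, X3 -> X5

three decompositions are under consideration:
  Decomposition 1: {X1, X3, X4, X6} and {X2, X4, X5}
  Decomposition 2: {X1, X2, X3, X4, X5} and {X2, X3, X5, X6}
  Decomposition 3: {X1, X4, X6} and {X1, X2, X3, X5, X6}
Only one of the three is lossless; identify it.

Decomposition 1: common = {X4}, closure = {X4} → lossy.
Decomposition 2: common = {X2, X3, X5}, closure = {X2, X3, X5, X6} → lossless.
Decomposition 3: common = {X1, X6}, closure = {X1, X2, X5, X6} → lossy.

Decomposition 2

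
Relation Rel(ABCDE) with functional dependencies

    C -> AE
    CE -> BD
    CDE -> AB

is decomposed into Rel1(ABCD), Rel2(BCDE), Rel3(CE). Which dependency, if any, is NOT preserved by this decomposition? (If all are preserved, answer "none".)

none

C → AE: restricted closure across fragments reaches AE.
CE → BD lies within Rel2.
CDE → AB: restricted closure across fragments reaches AB.
Every dependency is enforceable on the fragments, so the decomposition is dependency-preserving.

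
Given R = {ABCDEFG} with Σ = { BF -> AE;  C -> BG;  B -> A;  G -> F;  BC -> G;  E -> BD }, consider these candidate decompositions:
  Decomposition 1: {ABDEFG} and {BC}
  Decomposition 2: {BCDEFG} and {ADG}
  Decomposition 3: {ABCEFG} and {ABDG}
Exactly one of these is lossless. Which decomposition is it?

Decomposition 3

Decomposition 1: common = {B}, closure = {AB} → lossy.
Decomposition 2: common = {DG}, closure = {DFG} → lossy.
Decomposition 3: common = {ABG}, closure = {ABDEFG} → lossless.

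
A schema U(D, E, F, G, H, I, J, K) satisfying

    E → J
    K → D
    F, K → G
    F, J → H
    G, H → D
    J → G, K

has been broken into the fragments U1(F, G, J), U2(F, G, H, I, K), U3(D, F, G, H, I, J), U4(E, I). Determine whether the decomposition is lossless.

Chase test. Columns are D, E, F, G, H, I, J, K; row i has aⱼ where attribute j ∈ Ui, else bᵢⱼ.
Initial tableau (one row per fragment):
  row 1: b11 b12 a3 a4 b15 b16 a7 b18
  row 2: b21 b22 a3 a4 a5 a6 b27 a8
  row 3: a1 b32 a3 a4 a5 a6 a7 b38
  row 4: b41 a2 b43 b44 b45 a6 b47 b48
Rows 1 and 3 agree on F, J; apply F, J→H and equate their H entries.
Rows 1 and 2 agree on G, H; apply G, H→D and equate their D entries.
Rows 1 and 3 agree on G, H; apply G, H→D and equate their D entries.
Rows 1 and 3 agree on J; apply J→G, K and equate their G, K entries.
No row becomes fully distinguished — the join is lossy.

No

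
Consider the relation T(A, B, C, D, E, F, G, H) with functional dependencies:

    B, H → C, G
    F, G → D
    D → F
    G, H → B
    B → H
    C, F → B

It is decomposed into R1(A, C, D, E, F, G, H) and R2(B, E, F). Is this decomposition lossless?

Common attributes: R1 ∩ R2 = {E, F}.
No dependency enlarges {E, F}, so (E, F)⁺ = {E, F}.
The closure contains neither all of R1 = {A, C, D, E, F, G, H} nor all of R2 = {B, E, F}, so the common attributes are not a superkey of either fragment. The join is lossy.

No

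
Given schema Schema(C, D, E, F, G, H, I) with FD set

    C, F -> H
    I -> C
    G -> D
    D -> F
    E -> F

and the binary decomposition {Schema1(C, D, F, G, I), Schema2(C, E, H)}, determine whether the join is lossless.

Common attributes: Schema1 ∩ Schema2 = {C}.
No dependency enlarges {C}, so (C)⁺ = {C}.
The closure contains neither all of Schema1 = {C, D, F, G, I} nor all of Schema2 = {C, E, H}, so the common attributes are not a superkey of either fragment. The join is lossy.

No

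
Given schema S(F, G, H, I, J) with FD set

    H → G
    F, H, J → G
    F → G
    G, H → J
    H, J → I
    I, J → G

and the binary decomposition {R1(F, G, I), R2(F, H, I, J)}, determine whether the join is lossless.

Yes

Common attributes: R1 ∩ R2 = {F, I}.
Closure of {F, I}: F → G applies, adding G. So (F, I)⁺ = {F, G, I}.
This closure contains every attribute of R1, so R1 ∩ R2 → R1. The join is lossless.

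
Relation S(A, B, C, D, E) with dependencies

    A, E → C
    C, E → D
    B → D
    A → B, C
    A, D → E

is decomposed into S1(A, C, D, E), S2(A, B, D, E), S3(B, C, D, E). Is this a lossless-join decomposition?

Chase test. Columns are A, B, C, D, E; row i has aⱼ where attribute j ∈ Si, else bᵢⱼ.
Initial tableau (one row per fragment):
  row 1: a1 b12 a3 a4 a5
  row 2: a1 a2 b23 a4 a5
  row 3: b31 a2 a3 a4 a5
Rows 1 and 2 agree on A, E; apply A, E→C and equate their C entries.
Rows 1 and 2 agree on A; apply A→B, C and equate their B, C entries.
Row 1 is now all distinguished symbols — the join is lossless.

Yes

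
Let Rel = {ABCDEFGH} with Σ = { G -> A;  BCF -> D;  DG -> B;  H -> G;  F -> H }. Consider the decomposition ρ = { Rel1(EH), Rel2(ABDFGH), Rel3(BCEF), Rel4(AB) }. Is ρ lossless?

No

Chase test. Columns are ABCDEFGH; row i has aⱼ where attribute j ∈ Reli, else bᵢⱼ.
Initial tableau (one row per fragment):
  row 1: b11 b12 b13 b14 a5 b16 b17 a8
  row 2: a1 a2 b23 a4 b25 a6 a7 a8
  row 3: b31 a2 a3 b34 a5 a6 b37 b38
  row 4: a1 a2 b43 b44 b45 b46 b47 b48
Rows 1 and 2 agree on H; apply H→G and equate their G entries.
Rows 2 and 3 agree on F; apply F→H and equate their H entries.
Rows 1 and 2 agree on G; apply G→A and equate their A entries.
Rows 1 and 3 agree on H; apply H→G and equate their G entries.
Rows 1 and 3 agree on G; apply G→A and equate their A entries.
No row becomes fully distinguished — the join is lossy.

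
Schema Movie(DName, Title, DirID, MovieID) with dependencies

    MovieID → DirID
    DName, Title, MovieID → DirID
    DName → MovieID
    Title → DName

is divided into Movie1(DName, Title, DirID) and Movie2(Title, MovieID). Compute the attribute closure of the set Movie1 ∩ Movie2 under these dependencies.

Movie1 ∩ Movie2 = {Title}.
Title → DName applies, adding DName
DName → MovieID applies, adding MovieID
MovieID → DirID applies, adding DirID
Closure: {DName, Title, DirID, MovieID}.

DName, Title, DirID, MovieID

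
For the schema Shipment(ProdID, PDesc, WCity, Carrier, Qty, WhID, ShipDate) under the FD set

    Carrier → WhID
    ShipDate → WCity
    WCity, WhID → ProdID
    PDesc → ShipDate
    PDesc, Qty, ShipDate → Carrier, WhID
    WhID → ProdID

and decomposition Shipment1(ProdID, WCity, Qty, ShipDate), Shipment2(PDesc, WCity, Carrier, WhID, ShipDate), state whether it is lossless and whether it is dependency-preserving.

Lossless test: (WCity, ShipDate)⁺ = {WCity, ShipDate}, which is a superkey of neither fragment — lossy.
Dependency preservation: the restricted closure of {WCity, WhID} across the fragments never reaches {ProdID}, so WCity, WhID → ProdID cannot be enforced without a join — not preserved.

lossy and not dependency-preserving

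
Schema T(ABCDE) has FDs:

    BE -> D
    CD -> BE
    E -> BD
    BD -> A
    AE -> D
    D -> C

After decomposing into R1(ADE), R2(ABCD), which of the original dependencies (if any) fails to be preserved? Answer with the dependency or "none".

BE → D: restricted closure across fragments reaches D.
CD → BE: restricted closure across fragments reaches BE.
E → BD: restricted closure across fragments reaches BD.
BD → A lies within R2.
AE → D lies within R1.
D → C lies within R2.
Every dependency is enforceable on the fragments, so the decomposition is dependency-preserving.

none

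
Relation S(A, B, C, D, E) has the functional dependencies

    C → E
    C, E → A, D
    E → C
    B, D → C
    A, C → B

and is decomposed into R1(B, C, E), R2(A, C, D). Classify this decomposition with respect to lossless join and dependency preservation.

Lossless test: (C)⁺ = {A, B, C, D, E}, which contains all of one fragment — lossless.
Dependency preservation: the restricted closure of {B, D} across the fragments never reaches {C}, so B, D → C cannot be enforced without a join — not preserved.

lossless but not dependency-preserving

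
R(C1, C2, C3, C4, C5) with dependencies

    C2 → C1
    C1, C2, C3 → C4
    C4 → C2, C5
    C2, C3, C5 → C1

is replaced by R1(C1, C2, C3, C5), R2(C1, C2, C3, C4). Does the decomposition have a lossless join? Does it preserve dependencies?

Lossless test: (C1, C2, C3)⁺ = {C1, C2, C3, C4, C5}, which contains all of one fragment — lossless.
Dependency preservation: the restricted closure of {C4} across the fragments never reaches {C2, C5}, so C4 → C2, C5 cannot be enforced without a join — not preserved.

lossless but not dependency-preserving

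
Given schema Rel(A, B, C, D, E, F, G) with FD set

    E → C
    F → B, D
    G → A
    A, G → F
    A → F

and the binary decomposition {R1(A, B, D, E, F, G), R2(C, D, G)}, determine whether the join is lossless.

Common attributes: R1 ∩ R2 = {D, G}.
Closure of {D, G}: G → A applies, adding A; A, G → F applies, adding F; F → B, D applies, adding B. So (D, G)⁺ = {A, B, D, F, G}.
The closure contains neither all of R1 = {A, B, D, E, F, G} nor all of R2 = {C, D, G}, so the common attributes are not a superkey of either fragment. The join is lossy.

No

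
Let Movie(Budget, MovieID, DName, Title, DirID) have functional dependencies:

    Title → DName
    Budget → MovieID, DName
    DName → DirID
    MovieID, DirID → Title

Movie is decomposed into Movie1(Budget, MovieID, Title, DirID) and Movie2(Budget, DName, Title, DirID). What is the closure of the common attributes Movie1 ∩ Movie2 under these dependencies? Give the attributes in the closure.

Budget, MovieID, DName, Title, DirID

Movie1 ∩ Movie2 = {Budget, Title, DirID}.
Title → DName applies, adding DName
Budget → MovieID, DName applies, adding MovieID
Closure: {Budget, MovieID, DName, Title, DirID}.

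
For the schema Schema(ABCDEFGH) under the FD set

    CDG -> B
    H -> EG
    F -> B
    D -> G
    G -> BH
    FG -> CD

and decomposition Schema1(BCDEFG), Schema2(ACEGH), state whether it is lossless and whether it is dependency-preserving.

lossy but dependency-preserving

Lossless test: (CEG)⁺ = {BCEGH}, which is a superkey of neither fragment — lossy.
Dependency preservation: G → BH is not contained in any single fragment, but the restricted closure of its left-hand side across the fragments still reaches the right-hand side; the remaining FDs each lie inside some fragment. All dependencies are preserved.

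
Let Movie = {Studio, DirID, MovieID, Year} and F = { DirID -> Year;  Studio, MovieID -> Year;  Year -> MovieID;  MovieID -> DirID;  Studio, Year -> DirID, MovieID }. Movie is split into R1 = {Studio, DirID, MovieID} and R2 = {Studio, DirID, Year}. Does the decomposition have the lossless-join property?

Yes

Common attributes: R1 ∩ R2 = {Studio, DirID}.
Closure of {Studio, DirID}: DirID → Year applies, adding Year; Year → MovieID applies, adding MovieID. So (Studio, DirID)⁺ = {Studio, DirID, MovieID, Year}.
This closure contains every attribute of R1, so R1 ∩ R2 → R1. The join is lossless.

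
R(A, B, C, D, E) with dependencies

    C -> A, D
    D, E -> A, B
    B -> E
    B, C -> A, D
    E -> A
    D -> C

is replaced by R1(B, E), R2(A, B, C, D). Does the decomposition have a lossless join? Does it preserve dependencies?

lossless but not dependency-preserving

Lossless test: (B)⁺ = {A, B, E}, which contains all of one fragment — lossless.
Dependency preservation: the restricted closure of {D, E} across the fragments never reaches {A, B}, so D, E → A, B cannot be enforced without a join — not preserved.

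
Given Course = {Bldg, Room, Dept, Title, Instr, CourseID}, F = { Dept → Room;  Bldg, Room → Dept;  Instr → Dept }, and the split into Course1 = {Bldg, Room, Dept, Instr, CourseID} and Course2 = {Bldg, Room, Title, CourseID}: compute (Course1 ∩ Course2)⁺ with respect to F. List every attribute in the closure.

Bldg, Room, Dept, CourseID

Course1 ∩ Course2 = {Bldg, Room, CourseID}.
Bldg, Room → Dept applies, adding Dept
Closure: {Bldg, Room, Dept, CourseID}.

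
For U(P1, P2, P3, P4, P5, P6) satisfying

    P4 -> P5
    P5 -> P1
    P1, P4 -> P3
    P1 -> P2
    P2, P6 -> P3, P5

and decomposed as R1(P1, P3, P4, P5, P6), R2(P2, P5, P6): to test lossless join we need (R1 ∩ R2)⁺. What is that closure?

R1 ∩ R2 = {P5, P6}.
P5 → P1 applies, adding P1
P1 → P2 applies, adding P2
P2, P6 → P3, P5 applies, adding P3
Closure: {P1, P2, P3, P5, P6}.

P1, P2, P3, P5, P6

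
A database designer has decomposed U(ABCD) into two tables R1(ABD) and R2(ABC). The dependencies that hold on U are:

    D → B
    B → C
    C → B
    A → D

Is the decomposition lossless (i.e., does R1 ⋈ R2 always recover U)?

Common attributes: R1 ∩ R2 = {AB}.
Closure of {AB}: B → C applies, adding C; A → D applies, adding D. So (AB)⁺ = {ABCD}.
This closure contains every attribute of R1, so R1 ∩ R2 → R1. The join is lossless.

Yes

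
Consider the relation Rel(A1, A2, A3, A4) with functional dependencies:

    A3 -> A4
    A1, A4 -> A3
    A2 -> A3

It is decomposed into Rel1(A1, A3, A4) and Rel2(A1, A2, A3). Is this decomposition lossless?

Yes

Common attributes: Rel1 ∩ Rel2 = {A1, A3}.
Closure of {A1, A3}: A3 → A4 applies, adding A4. So (A1, A3)⁺ = {A1, A3, A4}.
This closure contains every attribute of Rel1, so Rel1 ∩ Rel2 → Rel1. The join is lossless.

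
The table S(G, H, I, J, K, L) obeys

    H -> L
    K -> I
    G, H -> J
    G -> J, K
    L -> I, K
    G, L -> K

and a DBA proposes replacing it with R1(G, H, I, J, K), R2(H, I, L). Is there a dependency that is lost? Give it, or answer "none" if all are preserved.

Check L → I, K: no single fragment contains all of {I, K, L}, and the restricted closure of {L} across the fragments never reaches {I, K}.
H → L is preserved.
K → I is preserved.
G, H → J is preserved.
G → J, K is preserved.
G, L → K is preserved.

L -> I, K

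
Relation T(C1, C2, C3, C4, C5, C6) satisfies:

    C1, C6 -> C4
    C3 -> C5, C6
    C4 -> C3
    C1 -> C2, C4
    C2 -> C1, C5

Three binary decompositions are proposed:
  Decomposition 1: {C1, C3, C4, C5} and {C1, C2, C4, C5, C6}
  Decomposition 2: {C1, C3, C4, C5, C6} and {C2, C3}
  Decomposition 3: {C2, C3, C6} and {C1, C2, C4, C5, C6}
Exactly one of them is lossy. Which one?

Decomposition 1: common = {C1, C4, C5}, closure = {C1, C2, C3, C4, C5, C6} → lossless.
Decomposition 2: common = {C3}, closure = {C3, C5, C6} → lossy.
Decomposition 3: common = {C2, C6}, closure = {C1, C2, C3, C4, C5, C6} → lossless.

Decomposition 2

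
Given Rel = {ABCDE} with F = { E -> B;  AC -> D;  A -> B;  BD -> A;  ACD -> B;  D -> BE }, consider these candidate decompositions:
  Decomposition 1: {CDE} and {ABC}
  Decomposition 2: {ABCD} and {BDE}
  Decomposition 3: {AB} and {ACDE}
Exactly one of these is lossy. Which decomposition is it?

Decomposition 1: common = {C}, closure = {C} → lossy.
Decomposition 2: common = {BD}, closure = {ABDE} → lossless.
Decomposition 3: common = {A}, closure = {AB} → lossless.

Decomposition 1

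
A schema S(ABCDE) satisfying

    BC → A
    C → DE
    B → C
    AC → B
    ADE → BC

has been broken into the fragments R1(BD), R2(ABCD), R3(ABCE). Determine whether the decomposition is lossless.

Yes

Chase test. Columns are ABCDE; row i has aⱼ where attribute j ∈ Ri, else bᵢⱼ.
Initial tableau (one row per fragment):
  row 1: b11 a2 b13 a4 b15
  row 2: a1 a2 a3 a4 b25
  row 3: a1 a2 a3 b34 a5
Rows 2 and 3 agree on C; apply C→DE and equate their DE entries.
Rows 1 and 2 agree on B; apply B→C and equate their C entries.
Rows 1 and 2 agree on BC; apply BC→A and equate their A entries.
Rows 1 and 2 agree on C; apply C→DE and equate their DE entries.
Row 1 is now all distinguished symbols — the join is lossless.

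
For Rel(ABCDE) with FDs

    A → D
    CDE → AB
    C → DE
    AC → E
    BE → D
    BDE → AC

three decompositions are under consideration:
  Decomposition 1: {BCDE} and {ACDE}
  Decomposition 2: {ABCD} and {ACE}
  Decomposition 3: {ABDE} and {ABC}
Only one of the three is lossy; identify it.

Decomposition 3

Decomposition 1: common = {CDE}, closure = {ABCDE} → lossless.
Decomposition 2: common = {AC}, closure = {ABCDE} → lossless.
Decomposition 3: common = {AB}, closure = {ABD} → lossy.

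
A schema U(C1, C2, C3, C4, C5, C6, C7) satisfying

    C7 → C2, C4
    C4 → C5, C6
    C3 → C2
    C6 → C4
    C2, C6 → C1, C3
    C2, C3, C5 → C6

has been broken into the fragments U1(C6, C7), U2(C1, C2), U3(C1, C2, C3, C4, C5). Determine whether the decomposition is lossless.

Chase test. Columns are C1, C2, C3, C4, C5, C6, C7; row i has aⱼ where attribute j ∈ Ui, else bᵢⱼ.
Initial tableau (one row per fragment):
  row 1: b11 b12 b13 b14 b15 a6 a7
  row 2: a1 a2 b23 b24 b25 b26 b27
  row 3: a1 a2 a3 a4 a5 b36 b37
No row becomes fully distinguished — the join is lossy.

No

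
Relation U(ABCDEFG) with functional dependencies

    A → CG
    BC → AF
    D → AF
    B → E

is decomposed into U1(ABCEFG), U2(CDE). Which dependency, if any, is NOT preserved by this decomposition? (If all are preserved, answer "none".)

D → AF

Check D → AF: no single fragment contains all of {ADF}, and the restricted closure of {D} across the fragments never reaches {AF}.
A → CG is preserved.
BC → AF is preserved.
B → E is preserved.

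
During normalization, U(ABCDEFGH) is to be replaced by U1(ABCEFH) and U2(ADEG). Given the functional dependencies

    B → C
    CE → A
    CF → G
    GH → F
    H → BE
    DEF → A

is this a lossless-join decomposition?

No

Common attributes: U1 ∩ U2 = {AE}.
No dependency enlarges {AE}, so (AE)⁺ = {AE}.
The closure contains neither all of U1 = {ABCEFH} nor all of U2 = {ADEG}, so the common attributes are not a superkey of either fragment. The join is lossy.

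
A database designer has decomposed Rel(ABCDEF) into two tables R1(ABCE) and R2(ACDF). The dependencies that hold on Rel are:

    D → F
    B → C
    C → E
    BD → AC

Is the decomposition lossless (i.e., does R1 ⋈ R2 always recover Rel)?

No

Common attributes: R1 ∩ R2 = {AC}.
Closure of {AC}: C → E applies, adding E. So (AC)⁺ = {ACE}.
The closure contains neither all of R1 = {ABCE} nor all of R2 = {ACDF}, so the common attributes are not a superkey of either fragment. The join is lossy.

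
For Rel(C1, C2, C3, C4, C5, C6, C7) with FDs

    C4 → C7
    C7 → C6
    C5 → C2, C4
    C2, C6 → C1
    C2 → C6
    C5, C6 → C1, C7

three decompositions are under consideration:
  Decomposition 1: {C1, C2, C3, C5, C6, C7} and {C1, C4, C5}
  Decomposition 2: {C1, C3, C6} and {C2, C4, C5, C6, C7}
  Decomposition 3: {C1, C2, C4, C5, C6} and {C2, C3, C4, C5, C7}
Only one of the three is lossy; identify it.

Decomposition 2

Decomposition 1: common = {C1, C5}, closure = {C1, C2, C4, C5, C6, C7} → lossless.
Decomposition 2: common = {C6}, closure = {C6} → lossy.
Decomposition 3: common = {C2, C4, C5}, closure = {C1, C2, C4, C5, C6, C7} → lossless.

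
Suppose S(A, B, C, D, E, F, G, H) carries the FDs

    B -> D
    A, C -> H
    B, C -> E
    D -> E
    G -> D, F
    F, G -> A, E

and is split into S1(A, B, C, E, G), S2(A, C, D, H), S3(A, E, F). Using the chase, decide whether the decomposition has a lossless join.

Chase test. Columns are A, B, C, D, E, F, G, H; row i has aⱼ where attribute j ∈ Si, else bᵢⱼ.
Initial tableau (one row per fragment):
  row 1: a1 a2 a3 b14 a5 b16 a7 b18
  row 2: a1 b22 a3 a4 b25 b26 b27 a8
  row 3: a1 b32 b33 b34 a5 a6 b37 b38
Rows 1 and 2 agree on A, C; apply A, C→H and equate their H entries.
No row becomes fully distinguished — the join is lossy.

No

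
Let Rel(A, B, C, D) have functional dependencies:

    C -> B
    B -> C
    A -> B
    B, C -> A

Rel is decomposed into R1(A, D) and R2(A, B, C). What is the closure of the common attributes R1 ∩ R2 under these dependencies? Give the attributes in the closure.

R1 ∩ R2 = {A}.
A → B applies, adding B
B → C applies, adding C
Closure: {A, B, C}.

A, B, C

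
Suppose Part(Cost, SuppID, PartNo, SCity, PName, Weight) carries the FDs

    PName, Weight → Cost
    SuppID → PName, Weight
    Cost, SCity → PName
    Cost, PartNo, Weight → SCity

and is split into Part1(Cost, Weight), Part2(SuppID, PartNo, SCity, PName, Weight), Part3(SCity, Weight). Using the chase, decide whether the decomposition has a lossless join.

Chase test. Columns are Cost, SuppID, PartNo, SCity, PName, Weight; row i has aⱼ where attribute j ∈ Parti, else bᵢⱼ.
Initial tableau (one row per fragment):
  row 1: a1 b12 b13 b14 b15 a6
  row 2: b21 a2 a3 a4 a5 a6
  row 3: b31 b32 b33 a4 b35 a6
No row becomes fully distinguished — the join is lossy.

No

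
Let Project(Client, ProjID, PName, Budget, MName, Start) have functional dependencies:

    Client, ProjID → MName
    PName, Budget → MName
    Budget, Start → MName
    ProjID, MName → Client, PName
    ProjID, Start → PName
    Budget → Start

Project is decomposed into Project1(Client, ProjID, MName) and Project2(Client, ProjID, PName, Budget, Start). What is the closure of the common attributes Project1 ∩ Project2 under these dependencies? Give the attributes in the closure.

Client, ProjID, PName, MName

Project1 ∩ Project2 = {Client, ProjID}.
Client, ProjID → MName applies, adding MName
ProjID, MName → Client, PName applies, adding PName
Closure: {Client, ProjID, PName, MName}.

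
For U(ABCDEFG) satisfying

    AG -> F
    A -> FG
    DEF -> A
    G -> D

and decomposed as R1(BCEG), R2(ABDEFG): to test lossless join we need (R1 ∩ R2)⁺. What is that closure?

R1 ∩ R2 = {BEG}.
G → D applies, adding D
Closure: {BDEG}.

BDEG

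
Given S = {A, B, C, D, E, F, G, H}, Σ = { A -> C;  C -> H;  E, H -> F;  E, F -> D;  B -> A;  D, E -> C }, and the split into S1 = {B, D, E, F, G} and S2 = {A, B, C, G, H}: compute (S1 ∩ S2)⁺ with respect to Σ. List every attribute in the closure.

S1 ∩ S2 = {B, G}.
B → A applies, adding A
A → C applies, adding C
C → H applies, adding H
Closure: {A, B, C, G, H}.

A, B, C, G, H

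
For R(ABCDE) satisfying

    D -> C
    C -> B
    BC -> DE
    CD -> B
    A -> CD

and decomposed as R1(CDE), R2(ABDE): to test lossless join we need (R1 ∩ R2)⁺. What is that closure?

R1 ∩ R2 = {DE}.
D → C applies, adding C
C → B applies, adding B
Closure: {BCDE}.

BCDE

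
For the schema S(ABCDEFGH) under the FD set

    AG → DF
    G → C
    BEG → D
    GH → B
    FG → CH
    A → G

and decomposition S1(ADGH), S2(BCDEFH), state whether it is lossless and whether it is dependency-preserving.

Lossless test: (DH)⁺ = {DH}, which is a superkey of neither fragment — lossy.
Dependency preservation: the restricted closure of {AG} across the fragments never reaches {DF}, so AG → DF cannot be enforced without a join — not preserved.

lossy and not dependency-preserving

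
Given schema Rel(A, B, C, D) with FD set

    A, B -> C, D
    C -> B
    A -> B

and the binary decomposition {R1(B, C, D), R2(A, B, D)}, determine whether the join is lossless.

No

Common attributes: R1 ∩ R2 = {B, D}.
No dependency enlarges {B, D}, so (B, D)⁺ = {B, D}.
The closure contains neither all of R1 = {B, C, D} nor all of R2 = {A, B, D}, so the common attributes are not a superkey of either fragment. The join is lossy.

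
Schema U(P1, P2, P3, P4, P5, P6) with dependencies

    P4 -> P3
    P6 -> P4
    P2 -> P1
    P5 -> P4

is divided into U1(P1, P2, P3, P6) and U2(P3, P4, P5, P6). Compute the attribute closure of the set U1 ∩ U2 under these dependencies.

P3, P4, P6

U1 ∩ U2 = {P3, P6}.
P6 → P4 applies, adding P4
Closure: {P3, P4, P6}.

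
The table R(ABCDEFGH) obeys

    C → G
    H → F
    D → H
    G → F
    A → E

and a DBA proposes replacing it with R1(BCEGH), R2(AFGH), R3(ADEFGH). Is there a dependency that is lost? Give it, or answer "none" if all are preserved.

C → G lies within R1.
H → F lies within R2.
D → H lies within R3.
G → F lies within R2.
A → E lies within R3.
Every dependency is enforceable on the fragments, so the decomposition is dependency-preserving.

none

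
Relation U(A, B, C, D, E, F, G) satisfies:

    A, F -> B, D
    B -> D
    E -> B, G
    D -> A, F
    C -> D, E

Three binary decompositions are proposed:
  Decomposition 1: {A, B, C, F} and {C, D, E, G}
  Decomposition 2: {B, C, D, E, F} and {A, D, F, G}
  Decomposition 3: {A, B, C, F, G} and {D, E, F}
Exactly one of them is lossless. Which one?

Decomposition 1

Decomposition 1: common = {C}, closure = {A, B, C, D, E, F, G} → lossless.
Decomposition 2: common = {D, F}, closure = {A, B, D, F} → lossy.
Decomposition 3: common = {F}, closure = {F} → lossy.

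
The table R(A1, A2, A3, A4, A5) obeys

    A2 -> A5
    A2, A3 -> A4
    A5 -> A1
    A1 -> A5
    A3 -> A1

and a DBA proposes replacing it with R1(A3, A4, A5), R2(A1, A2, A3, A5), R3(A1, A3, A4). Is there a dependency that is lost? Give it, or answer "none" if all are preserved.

A2, A3 -> A4

Check A2, A3 → A4: no single fragment contains all of {A2, A3, A4}, and the restricted closure of {A2, A3} across the fragments never reaches {A4}.
A2 → A5 is preserved.
A5 → A1 is preserved.
A1 → A5 is preserved.
A3 → A1 is preserved.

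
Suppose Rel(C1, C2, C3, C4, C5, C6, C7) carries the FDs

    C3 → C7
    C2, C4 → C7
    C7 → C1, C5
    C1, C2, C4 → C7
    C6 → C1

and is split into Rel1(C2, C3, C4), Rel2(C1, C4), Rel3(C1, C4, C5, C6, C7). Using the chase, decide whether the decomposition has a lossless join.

No

Chase test. Columns are C1, C2, C3, C4, C5, C6, C7; row i has aⱼ where attribute j ∈ Reli, else bᵢⱼ.
Initial tableau (one row per fragment):
  row 1: b11 a2 a3 a4 b15 b16 b17
  row 2: a1 b22 b23 a4 b25 b26 b27
  row 3: a1 b32 b33 a4 a5 a6 a7
No row becomes fully distinguished — the join is lossy.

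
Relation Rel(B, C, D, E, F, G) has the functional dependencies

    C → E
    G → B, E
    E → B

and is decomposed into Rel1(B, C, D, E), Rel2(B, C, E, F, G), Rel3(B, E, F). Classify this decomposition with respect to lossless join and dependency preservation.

Lossless test (chase): applying each FD to every pair of rows produces no changes in the tableau, so no row becomes fully distinguished — the join is lossy.
Dependency preservation: every FD's attributes lie within a single fragment, so each can be enforced locally — preserved.

lossy but dependency-preserving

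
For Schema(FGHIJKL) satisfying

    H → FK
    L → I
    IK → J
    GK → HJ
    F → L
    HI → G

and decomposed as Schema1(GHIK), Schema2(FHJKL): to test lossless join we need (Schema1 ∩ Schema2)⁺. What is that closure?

FGHIJKL

Schema1 ∩ Schema2 = {HK}.
H → FK applies, adding F
F → L applies, adding L
L → I applies, adding I
IK → J applies, adding J
HI → G applies, adding G
Closure: {FGHIJKL}.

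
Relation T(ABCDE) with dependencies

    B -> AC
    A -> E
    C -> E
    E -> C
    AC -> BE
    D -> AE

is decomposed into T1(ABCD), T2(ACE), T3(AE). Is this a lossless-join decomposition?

Yes

Chase test. Columns are ABCDE; row i has aⱼ where attribute j ∈ Ti, else bᵢⱼ.
Initial tableau (one row per fragment):
  row 1: a1 a2 a3 a4 b15
  row 2: a1 b22 a3 b24 a5
  row 3: a1 b32 b33 b34 a5
Rows 1 and 2 agree on A; apply A→E and equate their E entries.
Rows 1 and 3 agree on E; apply E→C and equate their C entries.
Rows 1 and 2 agree on AC; apply AC→BE and equate their BE entries.
Rows 1 and 3 agree on AC; apply AC→BE and equate their BE entries.
Row 1 is now all distinguished symbols — the join is lossless.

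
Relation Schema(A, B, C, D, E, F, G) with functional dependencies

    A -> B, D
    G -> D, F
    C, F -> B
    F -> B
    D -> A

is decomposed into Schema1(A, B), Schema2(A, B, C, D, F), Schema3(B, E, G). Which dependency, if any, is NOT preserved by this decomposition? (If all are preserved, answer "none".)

Check G → D, F: no single fragment contains all of {D, F, G}, and the restricted closure of {G} across the fragments never reaches {D, F}.
A → B, D is preserved.
C, F → B is preserved.
F → B is preserved.
D → A is preserved.

G -> D, F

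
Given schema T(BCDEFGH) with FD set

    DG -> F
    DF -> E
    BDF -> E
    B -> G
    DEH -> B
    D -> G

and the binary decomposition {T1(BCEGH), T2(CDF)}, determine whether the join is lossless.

Common attributes: T1 ∩ T2 = {C}.
No dependency enlarges {C}, so (C)⁺ = {C}.
The closure contains neither all of T1 = {BCEGH} nor all of T2 = {CDF}, so the common attributes are not a superkey of either fragment. The join is lossy.

No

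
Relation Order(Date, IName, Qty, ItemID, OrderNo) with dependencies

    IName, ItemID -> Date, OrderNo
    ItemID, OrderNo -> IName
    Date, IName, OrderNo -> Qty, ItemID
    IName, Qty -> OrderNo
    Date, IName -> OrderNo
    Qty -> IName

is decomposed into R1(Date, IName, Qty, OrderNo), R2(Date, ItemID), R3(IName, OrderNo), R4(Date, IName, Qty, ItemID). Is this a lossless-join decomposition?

Chase test. Columns are Date, IName, Qty, ItemID, OrderNo; row i has aⱼ where attribute j ∈ Ri, else bᵢⱼ.
Initial tableau (one row per fragment):
  row 1: a1 a2 a3 b14 a5
  row 2: a1 b22 b23 a4 b25
  row 3: b31 a2 b33 b34 a5
  row 4: a1 a2 a3 a4 b45
Rows 1 and 4 agree on IName, Qty; apply IName, Qty→OrderNo and equate their OrderNo entries.
Rows 1 and 4 agree on Date, IName, OrderNo; apply Date, IName, OrderNo→Qty, ItemID and equate their Qty, ItemID entries.
Row 1 is now all distinguished symbols — the join is lossless.

Yes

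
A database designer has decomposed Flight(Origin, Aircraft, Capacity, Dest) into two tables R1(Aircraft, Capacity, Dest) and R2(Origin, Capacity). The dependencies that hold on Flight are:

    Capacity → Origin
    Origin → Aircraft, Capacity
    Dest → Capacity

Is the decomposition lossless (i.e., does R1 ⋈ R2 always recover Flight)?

Yes

Common attributes: R1 ∩ R2 = {Capacity}.
Closure of {Capacity}: Capacity → Origin applies, adding Origin; Origin → Aircraft, Capacity applies, adding Aircraft. So (Capacity)⁺ = {Origin, Aircraft, Capacity}.
This closure contains every attribute of R2, so R1 ∩ R2 → R2. The join is lossless.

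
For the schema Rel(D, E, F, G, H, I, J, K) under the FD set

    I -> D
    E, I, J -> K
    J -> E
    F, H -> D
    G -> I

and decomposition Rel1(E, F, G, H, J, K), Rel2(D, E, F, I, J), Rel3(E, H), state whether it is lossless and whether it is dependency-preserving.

lossy and not dependency-preserving

Lossless test (chase): applying each FD to every pair of rows produces no changes in the tableau, so no row becomes fully distinguished — the join is lossy.
Dependency preservation: the restricted closure of {E, I, J} across the fragments never reaches {K}, so E, I, J → K cannot be enforced without a join — not preserved.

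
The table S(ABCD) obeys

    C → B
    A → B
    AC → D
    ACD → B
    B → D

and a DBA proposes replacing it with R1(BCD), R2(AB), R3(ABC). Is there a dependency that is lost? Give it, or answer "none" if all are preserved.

C → B lies within R1.
A → B lies within R2.
AC → D: restricted closure across fragments reaches D.
ACD → B: restricted closure across fragments reaches B.
B → D lies within R1.
Every dependency is enforceable on the fragments, so the decomposition is dependency-preserving.

none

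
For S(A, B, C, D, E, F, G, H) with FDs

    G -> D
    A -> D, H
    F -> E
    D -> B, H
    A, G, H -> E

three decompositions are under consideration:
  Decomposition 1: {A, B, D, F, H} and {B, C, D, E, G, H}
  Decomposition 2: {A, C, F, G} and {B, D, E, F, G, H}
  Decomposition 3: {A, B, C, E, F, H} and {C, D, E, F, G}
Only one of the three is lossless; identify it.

Decomposition 1: common = {B, D, H}, closure = {B, D, H} → lossy.
Decomposition 2: common = {F, G}, closure = {B, D, E, F, G, H} → lossless.
Decomposition 3: common = {C, E, F}, closure = {C, E, F} → lossy.

Decomposition 2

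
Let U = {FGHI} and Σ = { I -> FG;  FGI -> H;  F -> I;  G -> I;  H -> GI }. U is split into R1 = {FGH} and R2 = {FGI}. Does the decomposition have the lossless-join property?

Common attributes: R1 ∩ R2 = {FG}.
Closure of {FG}: F → I applies, adding I; FGI → H applies, adding H. So (FG)⁺ = {FGHI}.
This closure contains every attribute of R1, so R1 ∩ R2 → R1. The join is lossless.

Yes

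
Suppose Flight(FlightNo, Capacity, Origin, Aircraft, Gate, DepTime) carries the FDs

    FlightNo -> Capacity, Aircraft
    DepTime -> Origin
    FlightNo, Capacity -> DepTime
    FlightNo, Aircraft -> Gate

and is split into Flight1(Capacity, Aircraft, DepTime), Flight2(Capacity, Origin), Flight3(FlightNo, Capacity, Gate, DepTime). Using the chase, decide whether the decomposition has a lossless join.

Chase test. Columns are FlightNo, Capacity, Origin, Aircraft, Gate, DepTime; row i has aⱼ where attribute j ∈ Flighti, else bᵢⱼ.
Initial tableau (one row per fragment):
  row 1: b11 a2 b13 a4 b15 a6
  row 2: b21 a2 a3 b24 b25 b26
  row 3: a1 a2 b33 b34 a5 a6
Rows 1 and 3 agree on DepTime; apply DepTime→Origin and equate their Origin entries.
No row becomes fully distinguished — the join is lossy.

No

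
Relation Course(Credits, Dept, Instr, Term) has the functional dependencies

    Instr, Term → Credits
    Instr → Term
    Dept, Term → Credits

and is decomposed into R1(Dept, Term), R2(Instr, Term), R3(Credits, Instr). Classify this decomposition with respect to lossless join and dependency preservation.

Lossless test (chase): Rows 2 and 3 agree on Instr; apply Instr→Term and equate their Term entries. Rows 2 and 3 agree on Instr, Term; apply Instr, Term→Credits and equate their Credits entries. No row becomes fully distinguished — the join is lossy.
Dependency preservation: the restricted closure of {Dept, Term} across the fragments never reaches {Credits}, so Dept, Term → Credits cannot be enforced without a join — not preserved.

lossy and not dependency-preserving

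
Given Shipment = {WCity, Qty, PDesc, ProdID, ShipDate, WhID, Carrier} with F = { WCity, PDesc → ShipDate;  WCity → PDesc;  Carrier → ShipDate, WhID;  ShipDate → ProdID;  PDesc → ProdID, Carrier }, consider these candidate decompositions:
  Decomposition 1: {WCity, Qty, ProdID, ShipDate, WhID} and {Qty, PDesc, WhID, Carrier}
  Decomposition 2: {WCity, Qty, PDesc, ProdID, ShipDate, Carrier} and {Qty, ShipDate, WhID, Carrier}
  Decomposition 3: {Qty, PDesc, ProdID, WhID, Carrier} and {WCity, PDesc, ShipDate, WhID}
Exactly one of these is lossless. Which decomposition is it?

Decomposition 1: common = {Qty, WhID}, closure = {Qty, WhID} → lossy.
Decomposition 2: common = {Qty, ShipDate, Carrier}, closure = {Qty, ProdID, ShipDate, WhID, Carrier} → lossless.
Decomposition 3: common = {PDesc, WhID}, closure = {PDesc, ProdID, ShipDate, WhID, Carrier} → lossy.

Decomposition 2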